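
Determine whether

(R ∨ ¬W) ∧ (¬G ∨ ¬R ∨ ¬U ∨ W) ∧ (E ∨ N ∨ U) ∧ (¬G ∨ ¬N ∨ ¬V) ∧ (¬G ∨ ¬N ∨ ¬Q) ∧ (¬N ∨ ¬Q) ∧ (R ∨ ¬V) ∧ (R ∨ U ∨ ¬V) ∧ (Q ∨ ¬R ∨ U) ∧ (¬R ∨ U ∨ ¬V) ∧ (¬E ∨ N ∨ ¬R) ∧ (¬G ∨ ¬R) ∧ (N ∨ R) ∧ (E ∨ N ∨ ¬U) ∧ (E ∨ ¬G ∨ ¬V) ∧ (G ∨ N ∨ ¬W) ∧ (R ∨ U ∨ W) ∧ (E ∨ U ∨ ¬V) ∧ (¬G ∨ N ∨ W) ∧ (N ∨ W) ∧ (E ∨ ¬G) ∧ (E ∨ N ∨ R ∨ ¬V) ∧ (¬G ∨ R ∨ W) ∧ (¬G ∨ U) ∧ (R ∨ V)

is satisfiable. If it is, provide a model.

U = True; V = True; Q = False; N = True; R = True; G = False; W = False; E = False

Set U = True.
Set V = True.
  then (R ∨ ¬V) forces R = True.
  then (¬G ∨ ¬R) forces G = False.
Try Q = True:
  (¬N ∨ ¬Q) forces N = False.
  (¬E ∨ N ∨ ¬R) forces E = False.
  clause (E ∨ N ∨ ¬U) is falsified — backtrack.
So Q = False.
Set N = True.
Set W = False.
Set E = False.
All clauses satisfied.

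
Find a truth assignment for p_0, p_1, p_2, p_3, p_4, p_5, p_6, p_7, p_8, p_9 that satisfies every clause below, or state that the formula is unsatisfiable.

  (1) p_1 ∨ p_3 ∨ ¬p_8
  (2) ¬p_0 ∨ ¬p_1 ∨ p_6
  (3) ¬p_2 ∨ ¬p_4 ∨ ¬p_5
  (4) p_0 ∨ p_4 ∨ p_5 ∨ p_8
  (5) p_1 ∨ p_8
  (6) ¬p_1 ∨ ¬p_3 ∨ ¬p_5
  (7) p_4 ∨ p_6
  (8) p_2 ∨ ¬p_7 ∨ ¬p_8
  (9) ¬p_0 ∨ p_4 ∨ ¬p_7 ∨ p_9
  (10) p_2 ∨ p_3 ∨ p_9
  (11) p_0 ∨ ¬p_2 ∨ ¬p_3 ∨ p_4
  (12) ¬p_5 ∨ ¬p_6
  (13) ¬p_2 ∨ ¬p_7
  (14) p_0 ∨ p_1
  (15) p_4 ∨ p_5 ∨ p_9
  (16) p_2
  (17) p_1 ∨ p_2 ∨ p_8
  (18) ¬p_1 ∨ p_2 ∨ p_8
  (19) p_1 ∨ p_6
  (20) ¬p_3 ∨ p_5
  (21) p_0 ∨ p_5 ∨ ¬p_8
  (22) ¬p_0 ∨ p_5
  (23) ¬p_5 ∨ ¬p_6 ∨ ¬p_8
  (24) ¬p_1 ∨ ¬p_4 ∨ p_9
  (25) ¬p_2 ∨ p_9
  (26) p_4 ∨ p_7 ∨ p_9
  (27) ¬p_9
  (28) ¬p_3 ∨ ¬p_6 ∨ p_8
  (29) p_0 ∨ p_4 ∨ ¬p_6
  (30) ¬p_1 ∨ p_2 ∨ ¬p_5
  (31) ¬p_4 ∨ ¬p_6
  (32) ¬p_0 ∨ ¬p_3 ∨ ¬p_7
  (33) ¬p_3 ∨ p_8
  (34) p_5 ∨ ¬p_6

Case p_9 = True:
  Clause (¬p_9) is falsified — contradiction.
Case p_9 = False:
  (p_2) forces p_2 = True.
  Clause (¬p_2 ∨ p_9) is falsified — contradiction.
Both cases fail, so the formula is unsatisfiable.

The formula is unsatisfiable.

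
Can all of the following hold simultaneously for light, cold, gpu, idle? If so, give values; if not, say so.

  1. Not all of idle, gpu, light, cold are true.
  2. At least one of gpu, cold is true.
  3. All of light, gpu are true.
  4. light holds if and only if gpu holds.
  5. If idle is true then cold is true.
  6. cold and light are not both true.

light: True; cold: False; gpu: True; idle: False

  (1) {idle, gpu, light, cold}: 2/4 true — not all ✓
  (2) {gpu, cold}: 1 true — at least one ✓
  (3) {light, gpu}: all 2 true ✓
  (4) light=T, gpu=T — same ✓
  (5) idle=F ⇒ cold: vacuous ✓
  (6) cold=F, light=T — not both ✓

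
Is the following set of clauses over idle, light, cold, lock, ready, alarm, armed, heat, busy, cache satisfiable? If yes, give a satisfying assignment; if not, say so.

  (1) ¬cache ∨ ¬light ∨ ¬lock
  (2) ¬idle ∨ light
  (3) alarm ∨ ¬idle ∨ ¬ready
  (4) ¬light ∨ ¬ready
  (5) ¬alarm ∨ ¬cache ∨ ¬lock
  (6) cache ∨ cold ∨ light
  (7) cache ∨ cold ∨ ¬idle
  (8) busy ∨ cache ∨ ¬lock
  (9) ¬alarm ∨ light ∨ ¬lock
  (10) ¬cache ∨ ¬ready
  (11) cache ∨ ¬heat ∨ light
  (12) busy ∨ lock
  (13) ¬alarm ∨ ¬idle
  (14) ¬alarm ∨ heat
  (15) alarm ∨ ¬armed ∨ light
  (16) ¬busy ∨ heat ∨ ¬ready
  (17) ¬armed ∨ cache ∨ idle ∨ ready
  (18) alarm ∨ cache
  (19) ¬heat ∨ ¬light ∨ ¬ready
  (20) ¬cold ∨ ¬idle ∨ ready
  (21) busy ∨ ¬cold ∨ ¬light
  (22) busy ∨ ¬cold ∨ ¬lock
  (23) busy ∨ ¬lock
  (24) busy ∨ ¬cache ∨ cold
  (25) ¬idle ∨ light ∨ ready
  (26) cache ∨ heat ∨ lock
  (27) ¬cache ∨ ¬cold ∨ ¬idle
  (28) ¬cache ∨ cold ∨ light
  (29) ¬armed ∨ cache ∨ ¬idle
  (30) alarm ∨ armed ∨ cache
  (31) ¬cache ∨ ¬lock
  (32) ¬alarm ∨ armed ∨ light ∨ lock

Set idle = False.
Set light = True.
  then (¬light ∨ ¬ready) forces ready = False.
Set cold = False.
Set lock = True.
  then (¬cache ∨ ¬light ∨ ¬lock) forces cache = False.
  then (busy ∨ cache ∨ ¬lock) forces busy = True.
  then (¬armed ∨ cache ∨ idle ∨ ready) forces armed = False.
  then (alarm ∨ cache) forces alarm = True.
  then (¬alarm ∨ heat) forces heat = True.
All clauses satisfied.

idle = False; light = True; cold = False; lock = True; ready = False; alarm = True; armed = False; heat = True; busy = True; cache = False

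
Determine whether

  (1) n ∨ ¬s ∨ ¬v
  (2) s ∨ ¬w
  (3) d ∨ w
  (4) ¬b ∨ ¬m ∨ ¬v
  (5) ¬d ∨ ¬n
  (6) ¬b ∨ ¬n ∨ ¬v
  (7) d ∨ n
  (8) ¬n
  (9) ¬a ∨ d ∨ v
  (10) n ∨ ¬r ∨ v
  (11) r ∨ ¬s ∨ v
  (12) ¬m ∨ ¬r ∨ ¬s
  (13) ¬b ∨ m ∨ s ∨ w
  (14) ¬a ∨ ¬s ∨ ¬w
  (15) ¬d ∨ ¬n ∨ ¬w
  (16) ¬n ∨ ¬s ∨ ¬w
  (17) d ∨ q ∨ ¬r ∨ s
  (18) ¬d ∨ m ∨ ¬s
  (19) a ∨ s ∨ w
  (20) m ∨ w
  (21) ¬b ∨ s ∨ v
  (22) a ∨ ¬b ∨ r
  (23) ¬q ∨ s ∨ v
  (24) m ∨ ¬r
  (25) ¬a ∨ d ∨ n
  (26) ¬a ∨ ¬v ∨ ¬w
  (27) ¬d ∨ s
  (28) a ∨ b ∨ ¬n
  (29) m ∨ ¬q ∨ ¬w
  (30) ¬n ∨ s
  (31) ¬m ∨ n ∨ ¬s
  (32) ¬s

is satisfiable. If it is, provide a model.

The formula is unsatisfiable.

Case s = True:
  Clause (¬s) is falsified — contradiction.
Case s = False:
  (s ∨ ¬w) forces w = False.
  (d ∨ w) forces d = True.
  Clause (¬d ∨ s) is falsified — contradiction.
Both cases fail, so the formula is unsatisfiable.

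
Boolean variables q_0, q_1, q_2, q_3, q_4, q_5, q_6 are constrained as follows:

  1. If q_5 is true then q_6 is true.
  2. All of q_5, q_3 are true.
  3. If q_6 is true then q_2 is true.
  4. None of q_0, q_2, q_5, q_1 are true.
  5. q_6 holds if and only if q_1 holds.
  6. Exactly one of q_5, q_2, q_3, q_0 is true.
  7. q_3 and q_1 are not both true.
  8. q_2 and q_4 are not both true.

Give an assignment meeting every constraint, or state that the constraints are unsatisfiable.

No satisfying assignment exists.

Case q_5 = True:
  Constraint (4) is violated (q_5=T) — contradiction.
Case q_5 = False:
  Constraint (2) is violated (q_5=F) — contradiction.
Both cases fail — unsatisfiable.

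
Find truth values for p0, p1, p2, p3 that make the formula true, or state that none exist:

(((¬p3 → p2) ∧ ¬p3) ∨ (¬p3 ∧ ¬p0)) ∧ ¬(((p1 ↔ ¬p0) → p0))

p0=F; p1=T; p2=F; p3=F

  ((¬p3 → p2) ∧ ¬p3) ∨ (¬p3 ∧ ¬p0) = True
    (¬p3 → p2) ∧ ¬p3 = False
      ¬p3 → p2 = False
        ¬p3 = True
      ¬p3 = True
    ¬p3 ∧ ¬p0 = True
      ¬p3 = True
      ¬p0 = True
  ¬(((p1 ↔ ¬p0) → p0)) = True
    (p1 ↔ ¬p0) → p0 = False
      p1 ↔ ¬p0 = True
        ¬p0 = True
Both conjuncts True, so the formula holds.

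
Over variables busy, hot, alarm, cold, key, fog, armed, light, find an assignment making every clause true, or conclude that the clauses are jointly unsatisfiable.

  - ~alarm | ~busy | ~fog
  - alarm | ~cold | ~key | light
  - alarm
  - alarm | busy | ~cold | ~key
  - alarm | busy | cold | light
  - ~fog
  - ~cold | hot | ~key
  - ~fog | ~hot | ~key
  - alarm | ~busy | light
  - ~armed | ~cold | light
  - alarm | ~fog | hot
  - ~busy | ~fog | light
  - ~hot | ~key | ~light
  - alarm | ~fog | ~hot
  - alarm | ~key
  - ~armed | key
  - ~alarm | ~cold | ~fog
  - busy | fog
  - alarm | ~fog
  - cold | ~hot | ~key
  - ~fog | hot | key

busy = True, hot = False, alarm = True, cold = True, key = False, fog = False, armed = False, light = False

Unit clause (alarm) forces alarm = True.
Unit clause (~fog) forces fog = False.
In (busy | fog) only busy is left, so busy = True.
Set hot = False.
Set cold = True.
  then (~cold | hot | ~key) forces key = False.
  then (~armed | key) forces armed = False.
Set light = False.
All clauses satisfied.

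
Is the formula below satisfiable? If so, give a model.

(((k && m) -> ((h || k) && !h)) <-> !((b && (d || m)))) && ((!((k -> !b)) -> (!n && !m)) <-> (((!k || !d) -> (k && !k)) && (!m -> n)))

b = False, m = False, k = True, d = True, n = True, h = False

  ((k && m) -> ((h || k) && !h)) <-> !((b && (d || m))) = True
    (k && m) -> ((h || k) && !h) = True
      k && m = False
      (h || k) && !h = True
        h || k = True
        !h = True
    !((b && (d || m))) = True
      b && (d || m) = False
        d || m = True
  (!((k -> !b)) -> (!n && !m)) <-> (((!k || !d) -> (k && !k)) && (!m -> n)) = True
    !((k -> !b)) -> (!n && !m) = True
      !((k -> !b)) = False
        k -> !b = True
          !b = True
      !n && !m = False
        !n = False
        !m = True
    ((!k || !d) -> (k && !k)) && (!m -> n) = True
      (!k || !d) -> (k && !k) = True
        !k || !d = False
          !k = False
          !d = False
        k && !k = False
          !k = False
      !m -> n = True
        !m = True
Both conjuncts True, so the formula holds.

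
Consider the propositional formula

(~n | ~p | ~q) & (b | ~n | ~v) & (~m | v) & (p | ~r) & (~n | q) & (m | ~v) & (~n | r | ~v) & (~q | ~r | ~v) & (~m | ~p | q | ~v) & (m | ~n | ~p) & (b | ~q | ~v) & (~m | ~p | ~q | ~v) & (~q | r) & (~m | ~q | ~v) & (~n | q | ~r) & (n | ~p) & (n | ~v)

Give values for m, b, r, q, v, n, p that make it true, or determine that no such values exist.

m=F; b=T; r=F; q=F; v=F; n=F; p=F

Set m = False.
  then (m | ~v) forces v = False.
Set b = True.
Try r = True:
  (p | ~r) forces p = True.
  (m | ~n | ~p) forces n = False.
  clause (n | ~p) is falsified — backtrack.
So r = False.
  then (~q | r) forces q = False.
  then (~n | q) forces n = False.
  then (n | ~p) forces p = False.
All clauses satisfied.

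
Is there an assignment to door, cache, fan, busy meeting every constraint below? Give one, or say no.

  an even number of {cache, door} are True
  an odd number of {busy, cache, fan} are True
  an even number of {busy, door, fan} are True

Adding constraints 1, 2, 3 mod 2: every variable appears an even number of times on the left, so the left side is 0.
But the right sides sum to 1 (mod 2). 0 ≠ 1 — the system is inconsistent.

UNSATISFIABLE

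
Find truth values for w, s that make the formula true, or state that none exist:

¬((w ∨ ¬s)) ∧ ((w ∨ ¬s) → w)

w = False, s = True

  ¬((w ∨ ¬s)) = True
    w ∨ ¬s = False
      ¬s = False
  (w ∨ ¬s) → w = True
    w ∨ ¬s = False
      ¬s = False
Both conjuncts True, so the formula holds.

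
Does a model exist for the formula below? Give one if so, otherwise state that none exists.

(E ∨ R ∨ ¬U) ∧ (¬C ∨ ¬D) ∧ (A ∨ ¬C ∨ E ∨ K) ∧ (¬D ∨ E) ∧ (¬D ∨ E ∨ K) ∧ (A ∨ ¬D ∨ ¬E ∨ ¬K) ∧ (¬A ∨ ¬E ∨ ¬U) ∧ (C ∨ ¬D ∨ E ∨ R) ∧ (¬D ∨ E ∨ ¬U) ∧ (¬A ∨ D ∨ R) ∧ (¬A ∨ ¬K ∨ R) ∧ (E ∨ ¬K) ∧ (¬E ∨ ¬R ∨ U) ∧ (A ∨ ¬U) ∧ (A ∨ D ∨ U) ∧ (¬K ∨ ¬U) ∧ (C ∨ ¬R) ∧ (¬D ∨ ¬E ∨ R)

A = True, C = True, D = False, K = False, U = False, E = False, R = True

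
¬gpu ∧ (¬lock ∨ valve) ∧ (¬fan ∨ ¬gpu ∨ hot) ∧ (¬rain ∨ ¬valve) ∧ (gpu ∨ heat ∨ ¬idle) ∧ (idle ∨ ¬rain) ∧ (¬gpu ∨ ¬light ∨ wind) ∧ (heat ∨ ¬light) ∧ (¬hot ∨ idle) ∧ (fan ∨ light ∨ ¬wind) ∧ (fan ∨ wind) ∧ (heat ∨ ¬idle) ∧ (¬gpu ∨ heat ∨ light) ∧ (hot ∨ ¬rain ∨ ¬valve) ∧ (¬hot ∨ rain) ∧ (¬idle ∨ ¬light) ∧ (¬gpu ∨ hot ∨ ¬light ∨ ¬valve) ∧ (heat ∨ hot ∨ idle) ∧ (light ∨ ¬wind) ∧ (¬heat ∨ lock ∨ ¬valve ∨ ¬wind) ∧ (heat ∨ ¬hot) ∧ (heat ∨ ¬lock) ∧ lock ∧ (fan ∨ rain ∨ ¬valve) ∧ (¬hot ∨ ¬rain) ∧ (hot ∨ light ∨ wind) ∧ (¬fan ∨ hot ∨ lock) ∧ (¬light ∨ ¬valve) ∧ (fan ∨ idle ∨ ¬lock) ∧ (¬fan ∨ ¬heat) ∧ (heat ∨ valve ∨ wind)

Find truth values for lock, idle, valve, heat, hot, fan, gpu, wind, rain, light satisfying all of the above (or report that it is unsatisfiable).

Case lock = True:
  (¬gpu) forces gpu = False.
  (¬lock ∨ valve) forces valve = True.
  (¬rain ∨ ¬valve) forces rain = False.
  (¬hot ∨ rain) forces hot = False.
  (heat ∨ ¬lock) forces heat = True.
  (fan ∨ rain ∨ ¬valve) forces fan = True.
  Clause (¬fan ∨ ¬heat) is falsified — contradiction.
Case lock = False:
  Clause (lock) is falsified — contradiction.
Both cases fail, so the formula is unsatisfiable.

Unsatisfiable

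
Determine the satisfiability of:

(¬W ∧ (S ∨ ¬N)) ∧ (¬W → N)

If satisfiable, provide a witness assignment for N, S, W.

N=T, S=T, W=F

  ¬W ∧ (S ∨ ¬N) = True
    ¬W = True
    S ∨ ¬N = True
      ¬N = False
  ¬W → N = True
    ¬W = True
Both conjuncts True, so the formula holds.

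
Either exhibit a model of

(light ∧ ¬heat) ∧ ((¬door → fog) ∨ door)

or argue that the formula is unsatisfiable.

door: True; heat: False; light: True; fog: False

  light ∧ ¬heat = True
    ¬heat = True
  (¬door → fog) ∨ door = True
    ¬door → fog = True
      ¬door = False
Both conjuncts True, so the formula holds.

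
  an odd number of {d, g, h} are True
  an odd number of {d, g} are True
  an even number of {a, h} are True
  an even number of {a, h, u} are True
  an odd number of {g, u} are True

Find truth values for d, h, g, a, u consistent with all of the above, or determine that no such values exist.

d = False; h = False; g = True; a = False; u = False

{d, g, h}: 1 true → odd ✓
{d, g}: 1 true → odd ✓
{a, h}: 0 true → even ✓
{a, h, u}: 0 true → even ✓
{g, u}: 1 true → odd ✓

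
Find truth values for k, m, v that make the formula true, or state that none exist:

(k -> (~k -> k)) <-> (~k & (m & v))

k = False; m = True; v = True

  (k -> (~k -> k)) <-> (~k & (m & v)) = True
    k -> (~k -> k) = True
      ~k -> k = False
        ~k = True
    ~k & (m & v) = True
      ~k = True
      m & v = True
The formula evaluates to True.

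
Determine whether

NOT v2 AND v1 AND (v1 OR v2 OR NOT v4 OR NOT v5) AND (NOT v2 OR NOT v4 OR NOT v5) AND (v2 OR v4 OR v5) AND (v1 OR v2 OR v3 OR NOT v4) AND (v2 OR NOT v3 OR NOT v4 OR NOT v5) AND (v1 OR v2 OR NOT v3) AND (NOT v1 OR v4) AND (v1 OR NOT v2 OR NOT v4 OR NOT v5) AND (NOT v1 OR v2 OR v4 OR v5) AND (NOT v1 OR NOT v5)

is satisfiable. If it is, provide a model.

v1 = True; v2 = False; v3 = False; v4 = True; v5 = False

Unit clause (NOT v2) forces v2 = False.
Unit clause (v1) forces v1 = True.
In (NOT v1 OR v4) only v4 is left, so v4 = True.
In (NOT v1 OR NOT v5) only NOT v5 is left, so v5 = False.
Set v3 = False.
All clauses satisfied.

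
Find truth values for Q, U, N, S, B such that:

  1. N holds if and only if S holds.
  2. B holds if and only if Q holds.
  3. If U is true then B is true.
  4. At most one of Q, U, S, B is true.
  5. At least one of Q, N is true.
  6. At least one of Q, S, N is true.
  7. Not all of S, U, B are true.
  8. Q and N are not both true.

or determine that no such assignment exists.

Q = False; U = False; N = True; S = True; B = False

  (1) N=T, S=T — same ✓
  (2) B=F, Q=F — same ✓
  (3) U=F ⇒ B: vacuous ✓
  (4) {Q, U, S, B}: 1 true — at most one ✓
  (5) {Q, N}: 1 true — at least one ✓
  (6) {Q, S, N}: 2 true — at least one ✓
  (7) {S, U, B}: 1/3 true — not all ✓
  (8) Q=F, N=T — not both ✓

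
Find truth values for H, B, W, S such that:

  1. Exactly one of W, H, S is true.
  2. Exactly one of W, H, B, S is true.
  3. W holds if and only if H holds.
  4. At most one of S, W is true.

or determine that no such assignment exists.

H = False, B = False, W = False, S = True

  (1) {W, H, S}: 1 true — exactly one ✓
  (2) {W, H, B, S}: 1 true — exactly one ✓
  (3) W=F, H=F — same ✓
  (4) {S, W}: 1 true — at most one ✓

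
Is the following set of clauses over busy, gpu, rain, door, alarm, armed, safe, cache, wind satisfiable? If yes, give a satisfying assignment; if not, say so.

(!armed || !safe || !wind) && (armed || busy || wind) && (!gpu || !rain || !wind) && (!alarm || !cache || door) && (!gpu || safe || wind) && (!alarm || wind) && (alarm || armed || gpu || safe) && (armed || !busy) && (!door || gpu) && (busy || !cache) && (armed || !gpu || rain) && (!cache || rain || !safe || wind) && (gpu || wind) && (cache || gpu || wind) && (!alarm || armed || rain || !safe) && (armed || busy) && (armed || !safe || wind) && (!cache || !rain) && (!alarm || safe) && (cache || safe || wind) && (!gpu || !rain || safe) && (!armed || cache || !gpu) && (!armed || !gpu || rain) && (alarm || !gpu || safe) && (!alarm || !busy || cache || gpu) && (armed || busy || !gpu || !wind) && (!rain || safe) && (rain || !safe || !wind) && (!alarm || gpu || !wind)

Set busy = True.
  then (armed || !busy) forces armed = True.
Set gpu = False.
  then (!door || gpu) forces door = False.
  then (gpu || wind) forces wind = True.
  then (!alarm || gpu || !wind) forces alarm = False.
  then (!armed || !safe || !wind) forces safe = False.
  then (!rain || safe) forces rain = False.
Set cache = True.
All clauses satisfied.

busy: True; gpu: False; rain: False; door: False; alarm: False; armed: True; safe: False; cache: True; wind: True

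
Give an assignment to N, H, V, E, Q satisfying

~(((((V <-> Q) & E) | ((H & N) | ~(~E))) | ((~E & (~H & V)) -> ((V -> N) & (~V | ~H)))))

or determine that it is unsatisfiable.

N = False, H = False, V = True, E = False, Q = True

  ~(((((V <-> Q) & E) | ((H & N) | ~(~E))) | ((~E & (~H & V)) -> ((V -> N) & (~V | ~H))))) = True
    (((V <-> Q) & E) | ((H & N) | ~(~E))) | ((~E & (~H & V)) -> ((V -> N) & (~V | ~H))) = False
      ((V <-> Q) & E) | ((H & N) | ~(~E)) = False
        (V <-> Q) & E = False
          V <-> Q = True
        (H & N) | ~(~E) = False
          H & N = False
          ~(~E) = False
            ~E = True
      (~E & (~H & V)) -> ((V -> N) & (~V | ~H)) = False
        ~E & (~H & V) = True
          ~E = True
          ~H & V = True
            ~H = True
        (V -> N) & (~V | ~H) = False
          V -> N = False
          ~V | ~H = True
            ~V = False
            ~H = True
The formula evaluates to True.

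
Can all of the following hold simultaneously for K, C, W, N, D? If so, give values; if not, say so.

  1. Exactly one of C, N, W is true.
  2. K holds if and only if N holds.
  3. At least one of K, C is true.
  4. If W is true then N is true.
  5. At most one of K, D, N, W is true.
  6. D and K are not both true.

K = False; C = True; W = False; N = False; D = False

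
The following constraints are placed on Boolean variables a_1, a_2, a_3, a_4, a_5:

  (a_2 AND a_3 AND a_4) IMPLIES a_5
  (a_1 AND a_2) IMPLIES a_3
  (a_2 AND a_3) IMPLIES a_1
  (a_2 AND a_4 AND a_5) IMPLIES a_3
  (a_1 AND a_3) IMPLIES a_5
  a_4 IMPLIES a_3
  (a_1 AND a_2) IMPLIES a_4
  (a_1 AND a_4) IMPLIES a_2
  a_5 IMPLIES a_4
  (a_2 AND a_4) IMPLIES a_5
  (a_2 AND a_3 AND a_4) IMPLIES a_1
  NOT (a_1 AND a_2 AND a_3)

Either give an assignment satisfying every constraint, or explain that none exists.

a_1 = True, a_2 = False, a_3 = False, a_4 = False, a_5 = False

Set a_1 = True.
Try a_2 = True:
  (NOT a_1 OR NOT a_2 OR a_4) forces a_4 = True.
  (a_3 OR NOT a_4) forces a_3 = True.
  clause (NOT a_1 OR NOT a_2 OR NOT a_3) is falsified — backtrack.
So a_2 = False.
  then (NOT a_1 OR a_2 OR NOT a_4) forces a_4 = False.
  then (a_4 OR NOT a_5) forces a_5 = False.
  then (NOT a_1 OR NOT a_3 OR a_5) forces a_3 = False.
All clauses satisfied.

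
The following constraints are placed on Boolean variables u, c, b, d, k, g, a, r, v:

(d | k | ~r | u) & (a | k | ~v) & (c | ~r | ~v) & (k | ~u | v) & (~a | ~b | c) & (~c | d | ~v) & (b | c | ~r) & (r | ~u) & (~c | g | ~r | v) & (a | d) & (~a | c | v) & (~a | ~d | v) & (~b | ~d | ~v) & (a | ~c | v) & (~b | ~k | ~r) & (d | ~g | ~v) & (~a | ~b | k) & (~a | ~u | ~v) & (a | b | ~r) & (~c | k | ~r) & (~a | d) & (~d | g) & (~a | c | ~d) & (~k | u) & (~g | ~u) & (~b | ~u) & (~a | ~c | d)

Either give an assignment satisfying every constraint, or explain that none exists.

u = False; c = False; b = True; d = True; k = False; g = True; a = False; r = True; v = False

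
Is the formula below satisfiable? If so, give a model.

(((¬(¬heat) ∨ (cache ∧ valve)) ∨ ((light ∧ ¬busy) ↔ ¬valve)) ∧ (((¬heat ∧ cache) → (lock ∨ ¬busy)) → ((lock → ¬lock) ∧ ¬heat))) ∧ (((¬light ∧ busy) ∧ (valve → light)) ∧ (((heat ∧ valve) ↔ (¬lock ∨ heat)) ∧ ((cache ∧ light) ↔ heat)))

Case heat = True: the conjunct ((¬heat ∧ cache) → (lock ∨ ¬busy)) → ((lock → ¬lock) ∧ ¬heat) becomes (False → (lock ∨ ¬busy)) → ((lock → ¬lock) ∧ False) = False.
Case heat = False: the formula simplifies to (((cache ∧ valve) ∨ ((light ∧ ¬busy) ↔ ¬valve)) ∧ ((cache → (lock ∨ ¬busy)) → (lock → ¬lock))) ∧ (((¬light ∧ busy) ∧ (valve → light)) ∧ (lock ∧ ¬((cache ∧ light)))).
  lock = True: the conjunct (cache → (lock ∨ ¬busy)) → (lock → ¬lock) becomes (cache → True) → (True → False) = False.
  lock = False: the conjunct lock is False.
Both cases fail — unsatisfiable.

The formula is unsatisfiable.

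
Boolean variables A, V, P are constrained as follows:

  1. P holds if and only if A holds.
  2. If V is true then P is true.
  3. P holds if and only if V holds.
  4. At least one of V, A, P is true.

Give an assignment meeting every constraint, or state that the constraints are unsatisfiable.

A: True; V: True; P: True

  (1) P=T, A=T — same ✓
  (2) V=T ⇒ P: T ✓
  (3) P=T, V=T — same ✓
  (4) {V, A, P}: 3 true — at least one ✓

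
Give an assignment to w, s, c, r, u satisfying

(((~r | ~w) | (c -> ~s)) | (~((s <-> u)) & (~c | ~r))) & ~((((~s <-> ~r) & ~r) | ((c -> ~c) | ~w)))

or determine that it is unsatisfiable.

w: True, s: True, c: True, r: False, u: True

  ((~r | ~w) | (c -> ~s)) | (~((s <-> u)) & (~c | ~r)) = True
    (~r | ~w) | (c -> ~s) = True
      ~r | ~w = True
        ~r = True
        ~w = False
      c -> ~s = False
        ~s = False
    ~((s <-> u)) & (~c | ~r) = False
      ~((s <-> u)) = False
        s <-> u = True
      ~c | ~r = True
        ~c = False
        ~r = True
  ~((((~s <-> ~r) & ~r) | ((c -> ~c) | ~w))) = True
    ((~s <-> ~r) & ~r) | ((c -> ~c) | ~w) = False
      (~s <-> ~r) & ~r = False
        ~s <-> ~r = False
          ~s = False
          ~r = True
        ~r = True
      (c -> ~c) | ~w = False
        c -> ~c = False
          ~c = False
        ~w = False
Both conjuncts True, so the formula holds.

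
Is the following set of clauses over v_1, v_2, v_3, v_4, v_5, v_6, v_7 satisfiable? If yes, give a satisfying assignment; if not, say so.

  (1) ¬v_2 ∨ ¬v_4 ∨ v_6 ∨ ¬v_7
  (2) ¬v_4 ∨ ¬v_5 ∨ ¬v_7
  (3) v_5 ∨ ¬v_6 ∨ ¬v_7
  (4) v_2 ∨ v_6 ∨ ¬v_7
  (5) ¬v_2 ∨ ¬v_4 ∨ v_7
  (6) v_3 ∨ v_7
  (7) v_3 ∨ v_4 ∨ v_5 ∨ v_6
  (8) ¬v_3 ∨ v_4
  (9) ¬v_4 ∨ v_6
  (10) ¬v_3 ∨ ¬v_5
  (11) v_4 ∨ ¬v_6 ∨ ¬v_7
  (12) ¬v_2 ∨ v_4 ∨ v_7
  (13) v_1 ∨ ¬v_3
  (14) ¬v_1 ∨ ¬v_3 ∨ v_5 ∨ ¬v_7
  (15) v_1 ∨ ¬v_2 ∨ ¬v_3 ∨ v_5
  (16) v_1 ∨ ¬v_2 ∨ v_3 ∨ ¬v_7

Set v_1 = True.
Set v_2 = True.
Try v_3 = True:
  (¬v_3 ∨ v_4) forces v_4 = True.
  (¬v_2 ∨ ¬v_4 ∨ v_7) forces v_7 = True.
  (¬v_2 ∨ ¬v_4 ∨ v_6 ∨ ¬v_7) forces v_6 = True.
  (¬v_4 ∨ ¬v_5 ∨ ¬v_7) forces v_5 = False.
  clause (v_5 ∨ ¬v_6 ∨ ¬v_7) is falsified — backtrack.
So v_3 = False.
  then (v_3 ∨ v_7) forces v_7 = True.
Set v_4 = False.
  then (v_4 ∨ ¬v_6 ∨ ¬v_7) forces v_6 = False.
  then (v_3 ∨ v_4 ∨ v_5 ∨ v_6) forces v_5 = True.
All clauses satisfied.

v_1=T; v_2=T; v_3=F; v_4=F; v_5=T; v_6=F; v_7=T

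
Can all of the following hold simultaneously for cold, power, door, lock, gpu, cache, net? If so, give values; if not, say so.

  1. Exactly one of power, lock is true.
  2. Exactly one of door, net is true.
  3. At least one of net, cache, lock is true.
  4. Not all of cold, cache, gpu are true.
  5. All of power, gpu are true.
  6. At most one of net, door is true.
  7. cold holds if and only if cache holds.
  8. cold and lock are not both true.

cold=F, power=T, door=F, lock=F, gpu=T, cache=F, net=T

  (1) {power, lock}: 1 true — exactly one ✓
  (2) {door, net}: 1 true — exactly one ✓
  (3) {net, cache, lock}: 1 true — at least one ✓
  (4) {cold, cache, gpu}: 1/3 true — not all ✓
  (5) {power, gpu}: all 2 true ✓
  (6) {net, door}: 1 true — at most one ✓
  (7) cold=F, cache=F — same ✓
  (8) cold=F, lock=F — not both ✓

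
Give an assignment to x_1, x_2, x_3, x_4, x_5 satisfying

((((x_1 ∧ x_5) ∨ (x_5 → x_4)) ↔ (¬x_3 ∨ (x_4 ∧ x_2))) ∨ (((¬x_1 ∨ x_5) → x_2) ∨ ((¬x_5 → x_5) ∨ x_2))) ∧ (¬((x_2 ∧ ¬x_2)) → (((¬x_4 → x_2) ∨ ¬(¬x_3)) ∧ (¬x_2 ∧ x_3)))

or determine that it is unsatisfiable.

x_1 = True; x_2 = False; x_3 = True; x_4 = False; x_5 = True

  (((x_1 ∧ x_5) ∨ (x_5 → x_4)) ↔ (¬x_3 ∨ (x_4 ∧ x_2))) ∨ (((¬x_1 ∨ x_5) → x_2) ∨ ((¬x_5 → x_5) ∨ x_2)) = True
    ((x_1 ∧ x_5) ∨ (x_5 → x_4)) ↔ (¬x_3 ∨ (x_4 ∧ x_2)) = False
      (x_1 ∧ x_5) ∨ (x_5 → x_4) = True
        x_1 ∧ x_5 = True
        x_5 → x_4 = False
      ¬x_3 ∨ (x_4 ∧ x_2) = False
        ¬x_3 = False
        x_4 ∧ x_2 = False
    ((¬x_1 ∨ x_5) → x_2) ∨ ((¬x_5 → x_5) ∨ x_2) = True
      (¬x_1 ∨ x_5) → x_2 = False
        ¬x_1 ∨ x_5 = True
          ¬x_1 = False
      (¬x_5 → x_5) ∨ x_2 = True
        ¬x_5 → x_5 = True
          ¬x_5 = False
  ¬((x_2 ∧ ¬x_2)) → (((¬x_4 → x_2) ∨ ¬(¬x_3)) ∧ (¬x_2 ∧ x_3)) = True
    ¬((x_2 ∧ ¬x_2)) = True
      x_2 ∧ ¬x_2 = False
        ¬x_2 = True
    ((¬x_4 → x_2) ∨ ¬(¬x_3)) ∧ (¬x_2 ∧ x_3) = True
      (¬x_4 → x_2) ∨ ¬(¬x_3) = True
        ¬x_4 → x_2 = False
          ¬x_4 = True
        ¬(¬x_3) = True
          ¬x_3 = False
      ¬x_2 ∧ x_3 = True
        ¬x_2 = True
Both conjuncts True, so the formula holds.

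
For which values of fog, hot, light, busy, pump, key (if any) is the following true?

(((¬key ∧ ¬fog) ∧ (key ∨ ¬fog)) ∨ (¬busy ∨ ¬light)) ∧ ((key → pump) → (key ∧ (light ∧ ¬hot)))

fog = False; hot = True; light = False; busy = True; pump = False; key = True

  ((¬key ∧ ¬fog) ∧ (key ∨ ¬fog)) ∨ (¬busy ∨ ¬light) = True
    (¬key ∧ ¬fog) ∧ (key ∨ ¬fog) = False
      ¬key ∧ ¬fog = False
        ¬key = False
        ¬fog = True
      key ∨ ¬fog = True
        ¬fog = True
    ¬busy ∨ ¬light = True
      ¬busy = False
      ¬light = True
  (key → pump) → (key ∧ (light ∧ ¬hot)) = True
    key → pump = False
    key ∧ (light ∧ ¬hot) = False
      light ∧ ¬hot = False
        ¬hot = False
Both conjuncts True, so the formula holds.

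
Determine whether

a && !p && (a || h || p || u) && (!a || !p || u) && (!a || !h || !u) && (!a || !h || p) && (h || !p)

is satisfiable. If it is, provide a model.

Unit clause (a) forces a = True.
Unit clause (!p) forces p = False.
In (!a || !h || p) only !h is left, so h = False.
Set u = True.
All clauses satisfied.

u = True, p = False, a = True, h = False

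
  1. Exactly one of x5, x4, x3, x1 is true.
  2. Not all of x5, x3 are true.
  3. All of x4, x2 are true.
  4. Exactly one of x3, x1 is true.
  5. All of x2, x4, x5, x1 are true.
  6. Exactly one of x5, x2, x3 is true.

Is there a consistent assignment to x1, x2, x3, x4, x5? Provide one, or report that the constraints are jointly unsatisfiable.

Case x1 = True:
  (1) with x1=T forces x5 = False.
  Constraint (5) is violated (x5=F) — contradiction.
Case x1 = False:
  Constraint (5) is violated (x1=F) — contradiction.
Both cases fail — unsatisfiable.

No satisfying assignment exists.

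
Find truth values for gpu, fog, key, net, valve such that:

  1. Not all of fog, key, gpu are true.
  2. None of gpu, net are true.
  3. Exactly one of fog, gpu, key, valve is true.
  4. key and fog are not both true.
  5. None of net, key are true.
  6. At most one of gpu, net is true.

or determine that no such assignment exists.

gpu = False; fog = False; key = False; net = False; valve = True

  (1) {fog, key, gpu}: 0/3 true — not all ✓
  (2) {gpu, net}: 0 true — none ✓
  (3) {fog, gpu, key, valve}: 1 true — exactly one ✓
  (4) key=F, fog=F — not both ✓
  (5) {net, key}: 0 true — none ✓
  (6) {gpu, net}: 0 true — at most one ✓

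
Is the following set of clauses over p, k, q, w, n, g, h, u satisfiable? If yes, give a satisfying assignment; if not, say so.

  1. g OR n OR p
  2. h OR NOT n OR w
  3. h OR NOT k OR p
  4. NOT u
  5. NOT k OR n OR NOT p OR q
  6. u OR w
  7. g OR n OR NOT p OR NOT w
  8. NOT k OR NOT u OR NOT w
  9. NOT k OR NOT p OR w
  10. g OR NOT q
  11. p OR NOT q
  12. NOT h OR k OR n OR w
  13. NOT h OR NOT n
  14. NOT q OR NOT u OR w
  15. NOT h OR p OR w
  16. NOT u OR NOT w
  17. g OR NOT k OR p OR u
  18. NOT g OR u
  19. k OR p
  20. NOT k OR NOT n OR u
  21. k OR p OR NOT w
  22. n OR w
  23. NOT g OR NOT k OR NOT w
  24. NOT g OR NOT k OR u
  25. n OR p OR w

Unit clause (NOT u) forces u = False.
In (u OR w) only w is left, so w = True.
In (NOT g OR u) only NOT g is left, so g = False.
In (g OR NOT q) only NOT q is left, so q = False.
Set p = True.
  then (g OR n OR NOT p OR NOT w) forces n = True.
  then (NOT h OR NOT n) forces h = False.
  then (NOT k OR NOT n OR u) forces k = False.
All clauses satisfied.

p: True, k: False, q: False, w: True, n: True, g: False, h: False, u: False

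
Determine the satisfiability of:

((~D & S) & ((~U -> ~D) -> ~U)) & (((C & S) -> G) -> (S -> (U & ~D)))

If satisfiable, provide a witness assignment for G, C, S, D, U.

G=F, C=T, S=T, D=F, U=F

  (~D & S) & ((~U -> ~D) -> ~U) = True
    ~D & S = True
      ~D = True
    (~U -> ~D) -> ~U = True
      ~U -> ~D = True
        ~U = True
        ~D = True
      ~U = True
  ((C & S) -> G) -> (S -> (U & ~D)) = True
    (C & S) -> G = False
      C & S = True
    S -> (U & ~D) = False
      U & ~D = False
        ~D = True
Both conjuncts True, so the formula holds.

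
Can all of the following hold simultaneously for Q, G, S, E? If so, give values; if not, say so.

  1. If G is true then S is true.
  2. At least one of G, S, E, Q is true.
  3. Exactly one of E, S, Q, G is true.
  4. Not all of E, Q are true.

Q=F; G=F; S=F; E=T

  (1) G=F ⇒ S: vacuous ✓
  (2) {G, S, E, Q}: 1 true — at least one ✓
  (3) {E, S, Q, G}: 1 true — exactly one ✓
  (4) {E, Q}: 1/2 true — not all ✓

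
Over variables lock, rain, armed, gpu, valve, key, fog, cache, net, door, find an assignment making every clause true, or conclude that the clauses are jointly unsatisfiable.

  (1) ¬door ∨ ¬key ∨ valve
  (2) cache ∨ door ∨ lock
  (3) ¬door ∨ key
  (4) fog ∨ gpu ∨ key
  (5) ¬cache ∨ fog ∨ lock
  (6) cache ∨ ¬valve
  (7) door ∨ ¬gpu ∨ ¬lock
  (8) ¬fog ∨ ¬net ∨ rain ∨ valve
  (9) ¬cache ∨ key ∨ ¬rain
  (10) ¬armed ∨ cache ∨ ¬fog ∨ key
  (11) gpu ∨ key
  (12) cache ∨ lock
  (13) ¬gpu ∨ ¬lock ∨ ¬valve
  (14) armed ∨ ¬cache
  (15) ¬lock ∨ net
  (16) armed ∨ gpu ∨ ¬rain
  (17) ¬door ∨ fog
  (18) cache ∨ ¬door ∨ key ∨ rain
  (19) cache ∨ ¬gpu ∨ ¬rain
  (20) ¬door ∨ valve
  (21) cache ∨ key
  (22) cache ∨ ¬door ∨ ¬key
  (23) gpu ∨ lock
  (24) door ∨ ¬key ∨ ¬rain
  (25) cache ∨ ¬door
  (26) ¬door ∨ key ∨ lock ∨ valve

lock=T, rain=F, armed=T, gpu=F, valve=T, key=T, fog=T, cache=T, net=T, door=T

Set lock = True.
  then (¬lock ∨ net) forces net = True.
Set rain = False.
Set armed = True.
Try gpu = True:
  (door ∨ ¬gpu ∨ ¬lock) forces door = True.
  (¬door ∨ key) forces key = True.
  (¬door ∨ ¬key ∨ valve) forces valve = True.
  clause (¬gpu ∨ ¬lock ∨ ¬valve) is falsified — backtrack.
So gpu = False.
  then (gpu ∨ key) forces key = True.
Set valve = True.
  then (cache ∨ ¬valve) forces cache = True.
Set fog = True.
Set door = True.
All clauses satisfied.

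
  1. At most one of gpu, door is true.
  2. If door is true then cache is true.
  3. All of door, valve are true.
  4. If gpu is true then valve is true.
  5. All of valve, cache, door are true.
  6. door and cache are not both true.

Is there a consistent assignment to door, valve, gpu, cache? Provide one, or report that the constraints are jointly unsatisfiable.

No satisfying assignment exists.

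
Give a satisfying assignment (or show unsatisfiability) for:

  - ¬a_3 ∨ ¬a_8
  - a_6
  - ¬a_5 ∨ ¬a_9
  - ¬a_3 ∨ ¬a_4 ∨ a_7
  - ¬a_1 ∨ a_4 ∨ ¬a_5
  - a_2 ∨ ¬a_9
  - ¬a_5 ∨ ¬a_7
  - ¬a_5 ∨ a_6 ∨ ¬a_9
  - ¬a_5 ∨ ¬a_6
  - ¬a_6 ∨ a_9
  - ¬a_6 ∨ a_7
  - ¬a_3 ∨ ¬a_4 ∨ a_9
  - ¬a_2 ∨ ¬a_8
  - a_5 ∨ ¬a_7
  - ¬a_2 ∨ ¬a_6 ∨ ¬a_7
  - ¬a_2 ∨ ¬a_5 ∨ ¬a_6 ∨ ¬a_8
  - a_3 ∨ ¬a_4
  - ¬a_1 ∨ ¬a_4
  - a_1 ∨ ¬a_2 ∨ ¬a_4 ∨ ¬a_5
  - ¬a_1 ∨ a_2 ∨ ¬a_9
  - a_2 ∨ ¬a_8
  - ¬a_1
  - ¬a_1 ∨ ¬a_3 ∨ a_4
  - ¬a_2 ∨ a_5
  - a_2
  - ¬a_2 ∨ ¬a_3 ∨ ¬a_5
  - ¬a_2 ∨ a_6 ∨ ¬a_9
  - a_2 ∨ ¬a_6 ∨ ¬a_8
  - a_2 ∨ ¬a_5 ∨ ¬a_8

Case a_2 = True:
  (a_6) forces a_6 = True.
  (¬a_5 ∨ ¬a_6) forces a_5 = False.
  Clause (¬a_2 ∨ a_5) is falsified — contradiction.
Case a_2 = False:
  Clause (a_2) is falsified — contradiction.
Both cases fail, so the formula is unsatisfiable.

Unsatisfiable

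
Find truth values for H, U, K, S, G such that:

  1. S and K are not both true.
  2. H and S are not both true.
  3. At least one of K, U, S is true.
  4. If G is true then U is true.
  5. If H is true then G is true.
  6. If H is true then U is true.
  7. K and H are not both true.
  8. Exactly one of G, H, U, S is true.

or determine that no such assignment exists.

H=F, U=F, K=F, S=T, G=F

  (1) S=T, K=F — not both ✓
  (2) H=F, S=T — not both ✓
  (3) {K, U, S}: 1 true — at least one ✓
  (4) G=F ⇒ U: vacuous ✓
  (5) H=F ⇒ G: vacuous ✓
  (6) H=F ⇒ U: vacuous ✓
  (7) K=F, H=F — not both ✓
  (8) {G, H, U, S}: 1 true — exactly one ✓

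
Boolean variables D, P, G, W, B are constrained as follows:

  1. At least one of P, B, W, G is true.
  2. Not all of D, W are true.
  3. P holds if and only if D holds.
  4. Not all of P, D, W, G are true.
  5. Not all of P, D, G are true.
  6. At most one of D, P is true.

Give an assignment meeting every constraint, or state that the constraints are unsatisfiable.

D: False; P: False; G: True; W: True; B: False

  (1) {P, B, W, G}: 2 true — at least one ✓
  (2) {D, W}: 1/2 true — not all ✓
  (3) P=F, D=F — same ✓
  (4) {P, D, W, G}: 2/4 true — not all ✓
  (5) {P, D, G}: 1/3 true — not all ✓
  (6) {D, P}: 0 true — at most one ✓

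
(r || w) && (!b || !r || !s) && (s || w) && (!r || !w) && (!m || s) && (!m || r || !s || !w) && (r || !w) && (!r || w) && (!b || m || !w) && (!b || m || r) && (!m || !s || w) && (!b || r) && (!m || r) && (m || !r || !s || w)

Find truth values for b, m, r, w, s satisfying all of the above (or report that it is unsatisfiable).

UNSATISFIABLE

Case r = True:
  (!r || !w) forces w = False.
  Clause (!r || w) is falsified — contradiction.
Case r = False:
  (r || w) forces w = True.
  Clause (r || !w) is falsified — contradiction.
Both cases fail, so the formula is unsatisfiable.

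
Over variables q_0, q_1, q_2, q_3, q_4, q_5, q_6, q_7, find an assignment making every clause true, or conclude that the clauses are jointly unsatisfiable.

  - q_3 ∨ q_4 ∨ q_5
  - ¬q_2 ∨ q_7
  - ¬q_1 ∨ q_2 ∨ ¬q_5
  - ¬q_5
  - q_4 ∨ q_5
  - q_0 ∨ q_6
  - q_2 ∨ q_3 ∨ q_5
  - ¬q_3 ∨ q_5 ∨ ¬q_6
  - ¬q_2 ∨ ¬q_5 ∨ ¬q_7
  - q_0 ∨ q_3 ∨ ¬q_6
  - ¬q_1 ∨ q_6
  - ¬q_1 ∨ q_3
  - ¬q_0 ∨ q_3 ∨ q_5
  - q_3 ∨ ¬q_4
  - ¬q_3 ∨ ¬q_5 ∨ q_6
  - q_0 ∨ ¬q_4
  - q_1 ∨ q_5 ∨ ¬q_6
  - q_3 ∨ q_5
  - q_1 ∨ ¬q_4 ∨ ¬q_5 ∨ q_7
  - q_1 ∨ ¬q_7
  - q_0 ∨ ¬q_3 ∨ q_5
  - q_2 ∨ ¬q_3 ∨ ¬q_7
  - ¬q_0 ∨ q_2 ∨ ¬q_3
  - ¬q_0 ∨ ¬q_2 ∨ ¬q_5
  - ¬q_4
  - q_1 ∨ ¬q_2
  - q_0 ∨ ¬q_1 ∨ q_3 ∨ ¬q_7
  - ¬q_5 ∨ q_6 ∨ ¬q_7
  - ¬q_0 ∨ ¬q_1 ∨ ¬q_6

Case q_4 = True:
  Clause (¬q_4) is falsified — contradiction.
Case q_4 = False:
  (¬q_5) forces q_5 = False.
  Clause (q_4 ∨ q_5) is falsified — contradiction.
Both cases fail, so the formula is unsatisfiable.

UNSATISFIABLE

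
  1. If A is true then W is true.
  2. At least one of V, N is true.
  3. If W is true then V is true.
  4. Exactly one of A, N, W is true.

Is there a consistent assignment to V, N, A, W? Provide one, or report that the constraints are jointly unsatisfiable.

V = False, N = True, A = False, W = False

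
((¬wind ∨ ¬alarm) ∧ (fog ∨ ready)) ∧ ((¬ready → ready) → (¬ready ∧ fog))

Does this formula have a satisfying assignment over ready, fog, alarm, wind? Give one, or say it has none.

ready = False, fog = True, alarm = False, wind = False

  (¬wind ∨ ¬alarm) ∧ (fog ∨ ready) = True
    ¬wind ∨ ¬alarm = True
      ¬wind = True
      ¬alarm = True
    fog ∨ ready = True
  (¬ready → ready) → (¬ready ∧ fog) = True
    ¬ready → ready = False
      ¬ready = True
    ¬ready ∧ fog = True
      ¬ready = True
Both conjuncts True, so the formula holds.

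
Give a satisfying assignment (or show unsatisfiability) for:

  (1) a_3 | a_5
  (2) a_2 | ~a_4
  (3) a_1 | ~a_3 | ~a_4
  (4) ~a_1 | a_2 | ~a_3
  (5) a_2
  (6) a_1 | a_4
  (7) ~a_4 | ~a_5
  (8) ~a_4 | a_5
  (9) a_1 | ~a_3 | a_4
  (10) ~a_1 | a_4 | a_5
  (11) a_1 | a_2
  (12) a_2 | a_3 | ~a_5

a_1 = True, a_2 = True, a_3 = False, a_4 = False, a_5 = True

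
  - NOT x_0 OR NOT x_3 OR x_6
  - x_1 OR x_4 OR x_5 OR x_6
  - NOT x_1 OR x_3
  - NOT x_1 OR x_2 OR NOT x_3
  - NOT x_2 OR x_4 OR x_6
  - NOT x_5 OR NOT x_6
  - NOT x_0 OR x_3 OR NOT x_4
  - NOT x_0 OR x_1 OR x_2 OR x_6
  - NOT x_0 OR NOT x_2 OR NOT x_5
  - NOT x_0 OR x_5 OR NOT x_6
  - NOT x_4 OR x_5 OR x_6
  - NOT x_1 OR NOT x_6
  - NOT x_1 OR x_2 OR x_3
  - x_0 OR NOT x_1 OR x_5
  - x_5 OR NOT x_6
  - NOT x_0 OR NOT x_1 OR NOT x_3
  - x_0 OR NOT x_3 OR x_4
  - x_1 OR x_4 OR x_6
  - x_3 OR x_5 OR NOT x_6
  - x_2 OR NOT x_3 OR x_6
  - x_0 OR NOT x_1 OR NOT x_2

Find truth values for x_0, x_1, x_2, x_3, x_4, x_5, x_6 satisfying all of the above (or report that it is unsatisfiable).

Set x_0 = False.
Try x_1 = True:
  (NOT x_1 OR x_3) forces x_3 = True.
  (NOT x_1 OR x_2 OR NOT x_3) forces x_2 = True.
  clause (x_0 OR NOT x_1 OR NOT x_2) is falsified — backtrack.
So x_1 = False.
Set x_2 = True.
Set x_3 = False.
Try x_4 = False:
  (NOT x_2 OR x_4 OR x_6) forces x_6 = True.
  (NOT x_5 OR NOT x_6) forces x_5 = False.
  clause (x_5 OR NOT x_6) is falsified — backtrack.
So x_4 = True.
Set x_5 = True.
  then (NOT x_5 OR NOT x_6) forces x_6 = False.
All clauses satisfied.

x_0: False; x_1: False; x_2: True; x_3: False; x_4: True; x_5: True; x_6: False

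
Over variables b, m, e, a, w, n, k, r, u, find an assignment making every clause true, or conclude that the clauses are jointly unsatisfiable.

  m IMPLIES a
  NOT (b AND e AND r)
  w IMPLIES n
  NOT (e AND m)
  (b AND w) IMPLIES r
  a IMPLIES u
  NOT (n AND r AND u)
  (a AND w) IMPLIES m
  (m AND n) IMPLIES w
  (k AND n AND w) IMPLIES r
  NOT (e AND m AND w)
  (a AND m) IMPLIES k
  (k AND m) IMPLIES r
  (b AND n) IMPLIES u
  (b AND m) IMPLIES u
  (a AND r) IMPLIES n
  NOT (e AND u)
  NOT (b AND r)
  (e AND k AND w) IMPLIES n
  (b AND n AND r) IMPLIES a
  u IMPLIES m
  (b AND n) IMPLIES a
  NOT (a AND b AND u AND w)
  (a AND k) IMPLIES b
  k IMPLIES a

b=F; m=F; e=F; a=F; w=T; n=T; k=F; r=F; u=F

Set b = False.
Try m = True:
  (NOT e OR NOT m) forces e = False.
  (a OR NOT m) forces a = True.
  (NOT a OR u) forces u = True.
  (NOT a OR b OR NOT k) forces k = False.
  clause (NOT a OR k OR NOT m) is falsified — backtrack.
So m = False.
  then (m OR NOT u) forces u = False.
  then (NOT a OR u) forces a = False.
  then (a OR NOT k) forces k = False.
Set e = False.
Set w = True.
  then (n OR NOT w) forces n = True.
Set r = False.
All clauses satisfied.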